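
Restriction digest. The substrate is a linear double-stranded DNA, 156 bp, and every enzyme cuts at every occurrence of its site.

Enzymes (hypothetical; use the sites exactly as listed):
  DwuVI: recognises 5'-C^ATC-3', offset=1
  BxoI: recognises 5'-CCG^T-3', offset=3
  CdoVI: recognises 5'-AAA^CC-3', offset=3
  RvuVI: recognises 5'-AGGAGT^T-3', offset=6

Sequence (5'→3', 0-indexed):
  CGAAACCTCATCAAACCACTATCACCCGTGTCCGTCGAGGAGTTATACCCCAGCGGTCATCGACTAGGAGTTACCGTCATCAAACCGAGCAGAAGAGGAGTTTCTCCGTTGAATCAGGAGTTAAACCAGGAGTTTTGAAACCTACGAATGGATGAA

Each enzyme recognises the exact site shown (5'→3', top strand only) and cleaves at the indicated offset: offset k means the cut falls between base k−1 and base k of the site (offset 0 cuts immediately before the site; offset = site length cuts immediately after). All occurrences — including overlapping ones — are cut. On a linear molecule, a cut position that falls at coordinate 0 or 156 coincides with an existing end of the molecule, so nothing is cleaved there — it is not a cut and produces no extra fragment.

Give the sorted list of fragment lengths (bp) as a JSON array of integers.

[2,4,4,5,5,6,6,6,7,7,8,9,13,13,13,15,16,17]

Site scan:
  DwuVI CATC/1: at [8, 57, 77] ⇒ [9, 58, 78]
  BxoI CCGT/3: at [25, 31, 73, 105] ⇒ [28, 34, 76, 108]
  CdoVI AAACC/3: at [2, 12, 81, 122, 137] ⇒ [5, 15, 84, 125, 140]
  RvuVI AGGAGTT/6: at [37, 65, 95, 115, 127] ⇒ [43, 71, 101, 121, 133]

Pooled cuts: [5, 9, 15, 28, 34, 43, 58, 71, 76, 78, 84, 101, 108, 121, 125, 133, 140]

Fragment lengths:
  [0,5): 5 bp
  [5,9): 4 bp
  [9,15): 6 bp
  [15,28): 13 bp
  [28,34): 6 bp
  [34,43): 9 bp
  [43,58): 15 bp
  [58,71): 13 bp
  [71,76): 5 bp
  [76,78): 2 bp
  [78,84): 6 bp
  [84,101): 17 bp
  [101,108): 7 bp
  [108,121): 13 bp
  [121,125): 4 bp
  [125,133): 8 bp
  [133,140): 7 bp
  [140,156): 16 bp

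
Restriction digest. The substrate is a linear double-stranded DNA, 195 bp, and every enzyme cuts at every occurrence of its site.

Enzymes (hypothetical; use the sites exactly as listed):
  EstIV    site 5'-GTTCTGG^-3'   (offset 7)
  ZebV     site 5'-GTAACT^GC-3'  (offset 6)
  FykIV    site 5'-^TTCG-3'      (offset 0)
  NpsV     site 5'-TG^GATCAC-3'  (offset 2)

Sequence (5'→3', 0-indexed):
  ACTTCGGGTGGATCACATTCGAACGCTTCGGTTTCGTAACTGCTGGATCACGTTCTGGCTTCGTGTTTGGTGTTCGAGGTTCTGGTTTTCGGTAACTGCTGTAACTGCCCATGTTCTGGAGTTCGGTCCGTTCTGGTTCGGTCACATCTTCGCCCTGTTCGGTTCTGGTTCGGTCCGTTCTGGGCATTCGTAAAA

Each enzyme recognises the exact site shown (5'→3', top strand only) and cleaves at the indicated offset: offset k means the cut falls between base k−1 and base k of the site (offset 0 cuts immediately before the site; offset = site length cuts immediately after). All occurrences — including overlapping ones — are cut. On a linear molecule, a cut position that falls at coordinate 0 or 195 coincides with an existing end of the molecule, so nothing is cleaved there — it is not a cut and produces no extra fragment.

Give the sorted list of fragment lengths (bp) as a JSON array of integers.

Per-enzyme occurrences:
  EstIV (GTTCTGG, off=7): starts [51, 78, 112, 129, 161, 176] → cuts [58, 85, 119, 136, 168, 183]
  ZebV (GTAACTGC, off=6): starts [35, 91, 100] → cuts [41, 97, 106]
  FykIV (TTCG, off=0): starts [2, 17, 26, 32, 59, 72, 87, 121, 136, 148, 157, 168, 186] → cuts [2, 17, 26, 32, 59, 72, 87, 121, 136, 148, 157, 168, 186]
  NpsV (TGGATCAC, off=2): starts [8, 43] → cuts [10, 45]

All cut coordinates (distinct, sorted): [2, 10, 17, 26, 32, 41, 45, 58, 59, 72, 85, 87, 97, 106, 119, 121, 136, 148, 157, 168, 183, 186]

Fragment lengths:
  [0,2): 2 bp
  [2,10): 8 bp
  [10,17): 7 bp
  [17,26): 9 bp
  [26,32): 6 bp
  [32,41): 9 bp
  [41,45): 4 bp
  [45,58): 13 bp
  [58,59): 1 bp
  [59,72): 13 bp
  [72,85): 13 bp
  [85,87): 2 bp
  [87,97): 10 bp
  [97,106): 9 bp
  [106,119): 13 bp
  [119,121): 2 bp
  [121,136): 15 bp
  [136,148): 12 bp
  [148,157): 9 bp
  [157,168): 11 bp
  [168,183): 15 bp
  [183,186): 3 bp
  [186,195): 9 bp

[1,2,2,2,3,4,6,7,8,9,9,9,9,9,10,11,12,13,13,13,13,15,15]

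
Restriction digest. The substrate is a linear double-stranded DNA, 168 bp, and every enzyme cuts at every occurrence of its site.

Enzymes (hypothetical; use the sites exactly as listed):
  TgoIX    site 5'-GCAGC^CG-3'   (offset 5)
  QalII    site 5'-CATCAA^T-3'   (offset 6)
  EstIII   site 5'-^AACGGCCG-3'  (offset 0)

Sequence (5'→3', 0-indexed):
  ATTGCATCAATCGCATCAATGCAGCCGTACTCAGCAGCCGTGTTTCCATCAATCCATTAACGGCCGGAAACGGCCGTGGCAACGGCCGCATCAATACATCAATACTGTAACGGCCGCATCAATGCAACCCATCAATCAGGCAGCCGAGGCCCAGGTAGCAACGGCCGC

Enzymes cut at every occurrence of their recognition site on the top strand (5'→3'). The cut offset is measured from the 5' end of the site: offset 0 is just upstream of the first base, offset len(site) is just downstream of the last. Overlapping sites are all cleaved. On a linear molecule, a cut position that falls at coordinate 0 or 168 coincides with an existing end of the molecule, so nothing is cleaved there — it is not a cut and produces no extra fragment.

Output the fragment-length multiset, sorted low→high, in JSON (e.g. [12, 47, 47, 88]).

Site scan:
  TgoIX (GCAGCCG, off=5): starts [20, 33, 139] → cuts [25, 38, 144]
  QalII (CATCAAT, off=6): starts [4, 13, 46, 88, 96, 116, 129] → cuts [10, 19, 52, 94, 102, 122, 135]
  EstIII (AACGGCCG, off=0): starts [58, 68, 80, 108, 159] → cuts [58, 68, 80, 108, 159]

All cut coordinates (distinct, sorted): [10, 19, 25, 38, 52, 58, 68, 80, 94, 102, 108, 122, 135, 144, 159]

Fragments:
  [0,10): 10 bp
  [10,19): 9 bp
  [19,25): 6 bp
  [25,38): 13 bp
  [38,52): 14 bp
  [52,58): 6 bp
  [58,68): 10 bp
  [68,80): 12 bp
  [80,94): 14 bp
  [94,102): 8 bp
  [102,108): 6 bp
  [108,122): 14 bp
  [122,135): 13 bp
  [135,144): 9 bp
  [144,159): 15 bp
  [159,168): 9 bp

[6,6,6,8,9,9,9,10,10,12,13,13,14,14,14,15]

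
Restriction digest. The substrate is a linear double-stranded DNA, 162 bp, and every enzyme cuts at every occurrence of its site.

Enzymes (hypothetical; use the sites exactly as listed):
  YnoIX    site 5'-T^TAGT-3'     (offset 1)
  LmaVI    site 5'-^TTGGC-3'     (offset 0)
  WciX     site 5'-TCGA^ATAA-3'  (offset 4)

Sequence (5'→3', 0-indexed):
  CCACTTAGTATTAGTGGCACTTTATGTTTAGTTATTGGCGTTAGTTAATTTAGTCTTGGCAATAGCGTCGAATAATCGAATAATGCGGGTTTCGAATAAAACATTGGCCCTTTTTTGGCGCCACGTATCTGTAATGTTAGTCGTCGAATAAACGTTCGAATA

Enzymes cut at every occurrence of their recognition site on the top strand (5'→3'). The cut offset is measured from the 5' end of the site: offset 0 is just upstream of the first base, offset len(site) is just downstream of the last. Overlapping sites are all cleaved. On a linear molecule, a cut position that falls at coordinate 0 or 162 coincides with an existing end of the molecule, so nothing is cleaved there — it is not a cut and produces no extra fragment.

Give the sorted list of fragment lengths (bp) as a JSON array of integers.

Per-enzyme occurrences:
  YnoIX TTAGT/1: at [4, 10, 27, 40, 49, 136] ⇒ [5, 11, 28, 41, 50, 137]
  LmaVI TTGGC/0: at [34, 55, 103, 114] ⇒ [34, 55, 103, 114]
  WciX TCGAATAA/4: at [67, 75, 91, 143] ⇒ [71, 79, 95, 147]

All cut coordinates (distinct, sorted): [5, 11, 28, 34, 41, 50, 55, 71, 79, 95, 103, 114, 137, 147]

Fragment lengths:
  [0,5): 5 bp
  [5,11): 6 bp
  [11,28): 17 bp
  [28,34): 6 bp
  [34,41): 7 bp
  [41,50): 9 bp
  [50,55): 5 bp
  [55,71): 16 bp
  [71,79): 8 bp
  [79,95): 16 bp
  [95,103): 8 bp
  [103,114): 11 bp
  [114,137): 23 bp
  [137,147): 10 bp
  [147,162): 15 bp

[5,5,6,6,7,8,8,9,10,11,15,16,16,17,23]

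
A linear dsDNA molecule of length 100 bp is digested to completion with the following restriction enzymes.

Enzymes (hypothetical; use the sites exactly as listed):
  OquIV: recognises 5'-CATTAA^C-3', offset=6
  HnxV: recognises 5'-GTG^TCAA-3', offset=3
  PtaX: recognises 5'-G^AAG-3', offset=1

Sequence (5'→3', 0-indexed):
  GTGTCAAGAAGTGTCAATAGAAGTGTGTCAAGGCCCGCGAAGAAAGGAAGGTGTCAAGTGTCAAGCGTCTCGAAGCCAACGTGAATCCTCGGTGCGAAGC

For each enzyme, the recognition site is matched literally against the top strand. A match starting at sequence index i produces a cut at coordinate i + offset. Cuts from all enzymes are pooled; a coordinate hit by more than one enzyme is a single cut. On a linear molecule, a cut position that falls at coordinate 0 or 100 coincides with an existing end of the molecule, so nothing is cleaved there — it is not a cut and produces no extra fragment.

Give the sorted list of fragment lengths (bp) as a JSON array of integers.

[3,4,5,5,6,7,7,7,8,12,12,24]

Per-enzyme occurrences:
  OquIV (CATTAAC, off=6): no sites
  HnxV GTGTCAA/3: at [0, 10, 24, 50, 57] ⇒ [3, 13, 27, 53, 60]
  PtaX GAAG/1: at [7, 19, 38, 46, 71, 95] ⇒ [8, 20, 39, 47, 72, 96]

Pooled cuts: [3, 8, 13, 20, 27, 39, 47, 53, 60, 72, 96]

Fragment lengths:
  [0,3): 3 bp
  [3,8): 5 bp
  [8,13): 5 bp
  [13,20): 7 bp
  [20,27): 7 bp
  [27,39): 12 bp
  [39,47): 8 bp
  [47,53): 6 bp
  [53,60): 7 bp
  [60,72): 12 bp
  [72,96): 24 bp
  [96,100): 4 bp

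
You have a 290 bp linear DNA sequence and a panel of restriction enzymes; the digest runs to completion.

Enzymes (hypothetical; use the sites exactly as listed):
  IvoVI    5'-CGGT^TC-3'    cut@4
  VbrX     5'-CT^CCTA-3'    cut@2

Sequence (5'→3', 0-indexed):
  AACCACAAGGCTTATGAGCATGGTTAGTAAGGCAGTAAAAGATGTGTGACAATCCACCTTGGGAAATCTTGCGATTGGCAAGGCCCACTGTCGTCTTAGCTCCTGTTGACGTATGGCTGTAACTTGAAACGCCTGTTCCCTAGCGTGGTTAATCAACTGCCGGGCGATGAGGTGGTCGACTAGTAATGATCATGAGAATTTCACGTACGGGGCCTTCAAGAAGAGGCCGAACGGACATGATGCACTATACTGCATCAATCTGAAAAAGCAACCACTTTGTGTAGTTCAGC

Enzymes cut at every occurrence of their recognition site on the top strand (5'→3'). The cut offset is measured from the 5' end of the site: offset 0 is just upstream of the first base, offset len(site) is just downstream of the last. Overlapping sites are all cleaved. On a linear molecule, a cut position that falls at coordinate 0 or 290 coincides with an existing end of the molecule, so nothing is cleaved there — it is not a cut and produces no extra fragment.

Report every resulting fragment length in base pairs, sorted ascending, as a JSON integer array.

[290]

Scan for sites:
  IvoVI (CGGTTC, off=4): no sites
  VbrX (CTCCTA, off=2): no sites

Pooled cuts: ∅

Fragments:
  no cuts → one linear fragment of 290 bp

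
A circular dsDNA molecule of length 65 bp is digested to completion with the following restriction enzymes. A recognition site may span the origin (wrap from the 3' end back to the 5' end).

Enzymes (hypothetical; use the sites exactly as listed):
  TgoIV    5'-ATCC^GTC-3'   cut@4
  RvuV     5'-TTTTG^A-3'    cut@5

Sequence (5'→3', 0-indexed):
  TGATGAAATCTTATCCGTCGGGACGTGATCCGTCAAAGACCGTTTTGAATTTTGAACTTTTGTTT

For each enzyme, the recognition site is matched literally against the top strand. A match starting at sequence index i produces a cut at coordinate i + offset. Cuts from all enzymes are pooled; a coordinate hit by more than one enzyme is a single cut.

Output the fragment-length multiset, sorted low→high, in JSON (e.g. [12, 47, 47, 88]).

Scan for sites:
  TgoIV ATCCGTC/4: at [12, 27] ⇒ [16, 31]
  RvuV TTTTGA/5: at [42, 49, 62] ⇒ [2, 47, 54]

Pooled cuts: [2, 16, 31, 47, 54]

Fragments:
  2→16: 14 bp
  16→31: 15 bp
  31→47: 16 bp
  47→54: 7 bp
  54→2 (wrap): 65-54+2 = 13 bp

[7,13,14,15,16]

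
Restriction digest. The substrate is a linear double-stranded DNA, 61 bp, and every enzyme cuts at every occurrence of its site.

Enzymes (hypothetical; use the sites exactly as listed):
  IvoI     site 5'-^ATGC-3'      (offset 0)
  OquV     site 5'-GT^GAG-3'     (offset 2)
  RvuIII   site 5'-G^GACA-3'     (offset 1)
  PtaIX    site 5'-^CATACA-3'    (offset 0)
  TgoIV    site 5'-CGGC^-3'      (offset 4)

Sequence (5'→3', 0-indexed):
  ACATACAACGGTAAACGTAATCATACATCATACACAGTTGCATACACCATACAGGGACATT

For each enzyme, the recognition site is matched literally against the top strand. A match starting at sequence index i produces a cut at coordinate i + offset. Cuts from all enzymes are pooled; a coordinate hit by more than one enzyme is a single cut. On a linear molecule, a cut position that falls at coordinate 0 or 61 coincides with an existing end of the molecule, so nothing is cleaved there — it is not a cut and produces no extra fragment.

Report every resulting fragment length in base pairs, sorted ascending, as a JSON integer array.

[1,6,7,7,8,12,20]

Scan for sites:
  IvoI (ATGC, off=0): no sites
  OquV (GTGAG, off=2): no sites
  RvuIII GGACA/1: at [54] ⇒ [55]
  PtaIX CATACA/0: at [1, 21, 28, 40, 47] ⇒ [1, 21, 28, 40, 47]
  TgoIV (CGGC, off=4): no sites

All cut coordinates (distinct, sorted): [1, 21, 28, 40, 47, 55]

Fragments:
  [0,1): 1 bp
  [1,21): 20 bp
  [21,28): 7 bp
  [28,40): 12 bp
  [40,47): 7 bp
  [47,55): 8 bp
  [55,61): 6 bp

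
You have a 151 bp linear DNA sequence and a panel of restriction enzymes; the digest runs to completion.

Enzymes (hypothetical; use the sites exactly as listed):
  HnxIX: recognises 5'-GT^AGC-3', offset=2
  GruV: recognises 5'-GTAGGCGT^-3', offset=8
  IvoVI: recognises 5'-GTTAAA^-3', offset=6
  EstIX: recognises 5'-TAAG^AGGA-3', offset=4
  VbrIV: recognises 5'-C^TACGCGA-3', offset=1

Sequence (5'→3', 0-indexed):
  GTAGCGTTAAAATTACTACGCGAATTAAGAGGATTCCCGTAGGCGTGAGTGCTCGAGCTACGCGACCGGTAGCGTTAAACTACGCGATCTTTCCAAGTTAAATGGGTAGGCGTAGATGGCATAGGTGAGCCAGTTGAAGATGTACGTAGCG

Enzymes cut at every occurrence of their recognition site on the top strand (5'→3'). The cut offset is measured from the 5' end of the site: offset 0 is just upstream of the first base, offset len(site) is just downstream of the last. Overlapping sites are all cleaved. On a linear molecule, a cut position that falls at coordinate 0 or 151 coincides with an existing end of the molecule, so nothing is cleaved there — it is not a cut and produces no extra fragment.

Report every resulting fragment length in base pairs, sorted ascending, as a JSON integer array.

[1,2,4,5,9,9,11,12,12,13,17,22,34]

Site scan:
  HnxIX (GTAGC, off=2): starts [0, 68, 145] → cuts [2, 70, 147]
  GruV (GTAGGCGT, off=8): starts [38, 105] → cuts [46, 113]
  IvoVI (GTTAAA, off=6): starts [5, 73, 96] → cuts [11, 79, 102]
  EstIX (TAAGAGGA, off=4): starts [25] → cuts [29]
  VbrIV (CTACGCGA, off=1): starts [15, 57, 79] → cuts [16, 58, 80]

Pooled cuts: [2, 11, 16, 29, 46, 58, 70, 79, 80, 102, 113, 147]

Fragment lengths:
  [0,2): 2 bp
  [2,11): 9 bp
  [11,16): 5 bp
  [16,29): 13 bp
  [29,46): 17 bp
  [46,58): 12 bp
  [58,70): 12 bp
  [70,79): 9 bp
  [79,80): 1 bp
  [80,102): 22 bp
  [102,113): 11 bp
  [113,147): 34 bp
  [147,151): 4 bp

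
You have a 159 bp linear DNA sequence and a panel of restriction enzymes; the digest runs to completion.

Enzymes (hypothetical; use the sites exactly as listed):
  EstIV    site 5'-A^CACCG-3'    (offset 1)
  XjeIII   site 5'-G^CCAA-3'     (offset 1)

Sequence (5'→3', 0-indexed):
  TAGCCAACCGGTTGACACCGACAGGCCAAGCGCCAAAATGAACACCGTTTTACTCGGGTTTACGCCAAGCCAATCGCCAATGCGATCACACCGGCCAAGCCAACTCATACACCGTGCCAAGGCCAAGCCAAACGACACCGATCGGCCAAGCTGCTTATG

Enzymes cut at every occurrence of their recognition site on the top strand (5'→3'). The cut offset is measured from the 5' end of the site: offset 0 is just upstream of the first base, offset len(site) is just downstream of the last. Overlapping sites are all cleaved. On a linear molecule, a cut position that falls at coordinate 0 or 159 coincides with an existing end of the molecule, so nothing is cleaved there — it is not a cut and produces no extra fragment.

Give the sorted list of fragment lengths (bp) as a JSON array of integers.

Scan for sites:
  EstIV ACACCG/1: at [14, 41, 87, 108, 134] ⇒ [15, 42, 88, 109, 135]
  XjeIII GCCAA/1: at [2, 24, 31, 63, 68, 75, 93, 98, 115, 121, 126, 144] ⇒ [3, 25, 32, 64, 69, 76, 94, 99, 116, 122, 127, 145]

All cut coordinates (distinct, sorted): [3, 15, 25, 32, 42, 64, 69, 76, 88, 94, 99, 109, 116, 122, 127, 135, 145]

Fragment lengths:
  [0,3): 3 bp
  [3,15): 12 bp
  [15,25): 10 bp
  [25,32): 7 bp
  [32,42): 10 bp
  [42,64): 22 bp
  [64,69): 5 bp
  [69,76): 7 bp
  [76,88): 12 bp
  [88,94): 6 bp
  [94,99): 5 bp
  [99,109): 10 bp
  [109,116): 7 bp
  [116,122): 6 bp
  [122,127): 5 bp
  [127,135): 8 bp
  [135,145): 10 bp
  [145,159): 14 bp

[3,5,5,5,6,6,7,7,7,8,10,10,10,10,12,12,14,22]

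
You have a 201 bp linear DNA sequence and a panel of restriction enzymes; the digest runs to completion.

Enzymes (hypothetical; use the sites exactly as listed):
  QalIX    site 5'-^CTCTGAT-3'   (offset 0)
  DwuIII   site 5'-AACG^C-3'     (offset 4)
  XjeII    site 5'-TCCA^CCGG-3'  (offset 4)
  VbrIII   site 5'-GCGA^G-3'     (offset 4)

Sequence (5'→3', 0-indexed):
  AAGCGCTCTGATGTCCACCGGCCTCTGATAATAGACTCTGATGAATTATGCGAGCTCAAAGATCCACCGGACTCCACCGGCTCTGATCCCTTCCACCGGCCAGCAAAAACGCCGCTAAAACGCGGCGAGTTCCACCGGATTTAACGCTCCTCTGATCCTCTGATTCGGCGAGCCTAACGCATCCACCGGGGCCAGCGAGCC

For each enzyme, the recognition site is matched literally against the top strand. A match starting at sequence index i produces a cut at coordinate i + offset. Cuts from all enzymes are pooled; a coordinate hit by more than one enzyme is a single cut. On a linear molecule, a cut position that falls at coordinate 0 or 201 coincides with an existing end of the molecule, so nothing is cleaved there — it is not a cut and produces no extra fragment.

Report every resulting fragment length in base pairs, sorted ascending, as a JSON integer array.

[3,3,4,5,5,6,6,6,8,8,10,11,12,12,13,13,13,14,15,16,18]

Scan for sites:
  QalIX (CTCTGAT, off=0): starts [5, 22, 35, 80, 149, 157] → cuts [5, 22, 35, 80, 149, 157]
  DwuIII (AACGC, off=4): starts [107, 118, 142, 175] → cuts [111, 122, 146, 179]
  XjeII (TCCACCGG, off=4): starts [13, 62, 72, 91, 130, 181] → cuts [17, 66, 76, 95, 134, 185]
  VbrIII (GCGAG, off=4): starts [49, 124, 167, 194] → cuts [53, 128, 171, 198]

All cut coordinates (distinct, sorted): [5, 17, 22, 35, 53, 66, 76, 80, 95, 111, 122, 128, 134, 146, 149, 157, 171, 179, 185, 198]

Fragments:
  [0,5): 5 bp
  [5,17): 12 bp
  [17,22): 5 bp
  [22,35): 13 bp
  [35,53): 18 bp
  [53,66): 13 bp
  [66,76): 10 bp
  [76,80): 4 bp
  [80,95): 15 bp
  [95,111): 16 bp
  [111,122): 11 bp
  [122,128): 6 bp
  [128,134): 6 bp
  [134,146): 12 bp
  [146,149): 3 bp
  [149,157): 8 bp
  [157,171): 14 bp
  [171,179): 8 bp
  [179,185): 6 bp
  [185,198): 13 bp
  [198,201): 3 bp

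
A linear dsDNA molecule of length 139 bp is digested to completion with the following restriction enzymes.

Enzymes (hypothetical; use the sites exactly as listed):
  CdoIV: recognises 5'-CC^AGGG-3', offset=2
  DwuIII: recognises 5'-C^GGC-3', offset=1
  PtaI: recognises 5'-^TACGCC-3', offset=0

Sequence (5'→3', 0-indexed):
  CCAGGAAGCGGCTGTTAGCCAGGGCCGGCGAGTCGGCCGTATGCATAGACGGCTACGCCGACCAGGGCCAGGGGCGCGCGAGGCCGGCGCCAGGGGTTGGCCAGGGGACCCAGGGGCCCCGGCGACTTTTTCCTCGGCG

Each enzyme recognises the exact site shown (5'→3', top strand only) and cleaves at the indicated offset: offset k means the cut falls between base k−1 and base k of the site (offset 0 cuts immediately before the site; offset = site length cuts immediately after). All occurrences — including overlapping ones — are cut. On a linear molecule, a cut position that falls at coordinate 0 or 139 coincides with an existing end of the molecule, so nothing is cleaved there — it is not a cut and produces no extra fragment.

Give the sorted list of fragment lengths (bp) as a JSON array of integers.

[3,4,6,6,6,8,9,9,9,10,11,11,15,16,16]

Site scan:
  CdoIV CCAGGG/2: at [18, 61, 67, 89, 100, 109] ⇒ [20, 63, 69, 91, 102, 111]
  DwuIII CGGC/1: at [8, 25, 33, 49, 84, 119, 134] ⇒ [9, 26, 34, 50, 85, 120, 135]
  PtaI TACGCC/0: at [53] ⇒ [53]

All cut coordinates (distinct, sorted): [9, 20, 26, 34, 50, 53, 63, 69, 85, 91, 102, 111, 120, 135]

Fragments:
  [0,9): 9 bp
  [9,20): 11 bp
  [20,26): 6 bp
  [26,34): 8 bp
  [34,50): 16 bp
  [50,53): 3 bp
  [53,63): 10 bp
  [63,69): 6 bp
  [69,85): 16 bp
  [85,91): 6 bp
  [91,102): 11 bp
  [102,111): 9 bp
  [111,120): 9 bp
  [120,135): 15 bp
  [135,139): 4 bp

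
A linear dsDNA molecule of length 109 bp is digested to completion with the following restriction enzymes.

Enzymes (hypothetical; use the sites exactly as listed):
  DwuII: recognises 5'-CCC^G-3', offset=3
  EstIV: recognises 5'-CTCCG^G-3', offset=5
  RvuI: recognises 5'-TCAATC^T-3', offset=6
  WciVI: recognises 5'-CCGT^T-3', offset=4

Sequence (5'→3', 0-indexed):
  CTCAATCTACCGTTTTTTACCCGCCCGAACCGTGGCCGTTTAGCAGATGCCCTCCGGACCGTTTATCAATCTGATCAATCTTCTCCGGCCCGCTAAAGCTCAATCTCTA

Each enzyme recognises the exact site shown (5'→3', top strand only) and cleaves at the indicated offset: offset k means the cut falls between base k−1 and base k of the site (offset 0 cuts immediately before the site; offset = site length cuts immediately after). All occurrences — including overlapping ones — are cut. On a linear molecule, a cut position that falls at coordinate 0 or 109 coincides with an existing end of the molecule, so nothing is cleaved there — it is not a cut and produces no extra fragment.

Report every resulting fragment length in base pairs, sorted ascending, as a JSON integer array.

Per-enzyme occurrences:
  DwuII CCCG/3: at [19, 23, 88] ⇒ [22, 26, 91]
  EstIV CTCCGG/5: at [51, 82] ⇒ [56, 87]
  RvuI TCAATCT/6: at [1, 65, 74, 99] ⇒ [7, 71, 80, 105]
  WciVI CCGTT/4: at [9, 35, 58] ⇒ [13, 39, 62]

All cut coordinates (distinct, sorted): [7, 13, 22, 26, 39, 56, 62, 71, 80, 87, 91, 105]

Fragments:
  [0,7): 7 bp
  [7,13): 6 bp
  [13,22): 9 bp
  [22,26): 4 bp
  [26,39): 13 bp
  [39,56): 17 bp
  [56,62): 6 bp
  [62,71): 9 bp
  [71,80): 9 bp
  [80,87): 7 bp
  [87,91): 4 bp
  [91,105): 14 bp
  [105,109): 4 bp

[4,4,4,6,6,7,7,9,9,9,13,14,17]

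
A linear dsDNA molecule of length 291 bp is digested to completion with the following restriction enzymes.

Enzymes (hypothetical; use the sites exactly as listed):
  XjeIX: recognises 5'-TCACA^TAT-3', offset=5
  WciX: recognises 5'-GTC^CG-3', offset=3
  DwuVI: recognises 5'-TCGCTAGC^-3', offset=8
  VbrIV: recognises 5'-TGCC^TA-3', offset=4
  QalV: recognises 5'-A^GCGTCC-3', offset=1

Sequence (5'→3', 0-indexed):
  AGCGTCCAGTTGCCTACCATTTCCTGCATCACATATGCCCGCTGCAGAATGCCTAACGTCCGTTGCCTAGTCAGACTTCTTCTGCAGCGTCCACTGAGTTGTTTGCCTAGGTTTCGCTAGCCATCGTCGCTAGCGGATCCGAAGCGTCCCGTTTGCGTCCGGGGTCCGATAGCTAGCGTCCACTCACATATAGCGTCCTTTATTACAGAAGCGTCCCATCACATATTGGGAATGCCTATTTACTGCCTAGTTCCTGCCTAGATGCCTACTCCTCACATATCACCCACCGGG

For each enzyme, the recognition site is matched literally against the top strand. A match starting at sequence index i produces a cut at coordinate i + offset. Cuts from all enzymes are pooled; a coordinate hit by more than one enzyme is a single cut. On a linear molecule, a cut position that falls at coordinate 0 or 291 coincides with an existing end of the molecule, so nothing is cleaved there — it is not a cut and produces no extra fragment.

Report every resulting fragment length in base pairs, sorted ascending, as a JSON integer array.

[1,4,7,7,7,8,9,9,11,11,11,13,13,13,13,13,14,14,16,18,19,19,20,21]

Per-enzyme occurrences:
  XjeIX (TCACATAT, off=5): starts [28, 183, 218, 272] → cuts [33, 188, 223, 277]
  WciX (GTCCG, off=3): starts [57, 156, 163] → cuts [60, 159, 166]
  DwuVI (TCGCTAGC, off=8): starts [113, 126] → cuts [121, 134]
  VbrIV (TGCCTA, off=4): starts [10, 49, 63, 103, 232, 243, 254, 262] → cuts [14, 53, 67, 107, 236, 247, 258, 266]
  QalV (AGCGTCC, off=1): starts [0, 85, 142, 174, 191, 209] → cuts [1, 86, 143, 175, 192, 210]

All cut coordinates (distinct, sorted): [1, 14, 33, 53, 60, 67, 86, 107, 121, 134, 143, 159, 166, 175, 188, 192, 210, 223, 236, 247, 258, 266, 277]

Fragment lengths:
  [0,1): 1 bp
  [1,14): 13 bp
  [14,33): 19 bp
  [33,53): 20 bp
  [53,60): 7 bp
  [60,67): 7 bp
  [67,86): 19 bp
  [86,107): 21 bp
  [107,121): 14 bp
  [121,134): 13 bp
  [134,143): 9 bp
  [143,159): 16 bp
  [159,166): 7 bp
  [166,175): 9 bp
  [175,188): 13 bp
  [188,192): 4 bp
  [192,210): 18 bp
  [210,223): 13 bp
  [223,236): 13 bp
  [236,247): 11 bp
  [247,258): 11 bp
  [258,266): 8 bp
  [266,277): 11 bp
  [277,291): 14 bp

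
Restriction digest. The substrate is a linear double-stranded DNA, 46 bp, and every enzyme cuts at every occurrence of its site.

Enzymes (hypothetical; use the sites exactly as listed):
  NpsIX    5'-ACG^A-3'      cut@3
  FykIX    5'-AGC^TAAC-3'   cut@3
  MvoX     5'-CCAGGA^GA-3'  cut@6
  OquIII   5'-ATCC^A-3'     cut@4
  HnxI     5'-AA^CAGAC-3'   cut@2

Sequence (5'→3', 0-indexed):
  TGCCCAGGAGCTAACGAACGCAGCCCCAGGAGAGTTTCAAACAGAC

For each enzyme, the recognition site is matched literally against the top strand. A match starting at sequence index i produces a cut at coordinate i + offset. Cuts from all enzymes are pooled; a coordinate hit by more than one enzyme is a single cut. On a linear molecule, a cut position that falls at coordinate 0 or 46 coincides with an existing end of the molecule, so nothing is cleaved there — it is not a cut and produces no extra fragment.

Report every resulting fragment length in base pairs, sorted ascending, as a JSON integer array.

[5,5,10,11,15]

Site scan:
  NpsIX ACGA/3: at [13] ⇒ [16]
  FykIX AGCTAAC/3: at [8] ⇒ [11]
  MvoX CCAGGAGA/6: at [25] ⇒ [31]
  OquIII (ATCCA, off=4): no sites
  HnxI AACAGAC/2: at [39] ⇒ [41]

Pooled cuts: [11, 16, 31, 41]

Fragment lengths:
  [0,11): 11 bp
  [11,16): 5 bp
  [16,31): 15 bp
  [31,41): 10 bp
  [41,46): 5 bp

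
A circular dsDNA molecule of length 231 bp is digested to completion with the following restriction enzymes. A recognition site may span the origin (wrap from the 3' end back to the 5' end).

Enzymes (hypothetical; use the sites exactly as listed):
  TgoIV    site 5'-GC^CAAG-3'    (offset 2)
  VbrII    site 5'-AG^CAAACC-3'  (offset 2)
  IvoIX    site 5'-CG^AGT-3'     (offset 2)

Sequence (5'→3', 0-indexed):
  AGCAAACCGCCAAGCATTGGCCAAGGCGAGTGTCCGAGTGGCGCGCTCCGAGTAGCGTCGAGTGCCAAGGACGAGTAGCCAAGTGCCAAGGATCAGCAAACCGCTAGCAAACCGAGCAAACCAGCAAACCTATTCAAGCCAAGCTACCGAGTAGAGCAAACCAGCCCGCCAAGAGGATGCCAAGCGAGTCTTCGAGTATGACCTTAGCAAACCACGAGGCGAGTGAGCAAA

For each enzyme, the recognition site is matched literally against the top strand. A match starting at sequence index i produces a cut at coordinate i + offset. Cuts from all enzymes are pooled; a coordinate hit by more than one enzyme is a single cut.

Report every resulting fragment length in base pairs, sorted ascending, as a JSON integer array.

[5,6,6,7,7,7,8,8,8,8,8,9,10,10,10,11,11,11,12,13,13,14,14,15]

Site scan:
  TgoIV GCCAAG/2: at [8, 19, 63, 77, 84, 137, 167, 178] ⇒ [10, 21, 65, 79, 86, 139, 169, 180]
  VbrII AGCAAACC/2: at [0, 94, 105, 114, 122, 154, 205] ⇒ [2, 96, 107, 116, 124, 156, 207]
  IvoIX CGAGT/2: at [26, 34, 48, 58, 71, 147, 184, 192, 219] ⇒ [28, 36, 50, 60, 73, 149, 186, 194, 221]

Pooled cuts: [2, 10, 21, 28, 36, 50, 60, 65, 73, 79, 86, 96, 107, 116, 124, 139, 149, 156, 169, 180, 186, 194, 207, 221]

Fragments:
  2→10: 8 bp
  10→21: 11 bp
  21→28: 7 bp
  28→36: 8 bp
  36→50: 14 bp
  50→60: 10 bp
  60→65: 5 bp
  65→73: 8 bp
  73→79: 6 bp
  79→86: 7 bp
  86→96: 10 bp
  96→107: 11 bp
  107→116: 9 bp
  116→124: 8 bp
  124→139: 15 bp
  139→149: 10 bp
  149→156: 7 bp
  156→169: 13 bp
  169→180: 11 bp
  180→186: 6 bp
  186→194: 8 bp
  194→207: 13 bp
  207→221: 14 bp
  221→2 (wrap): 231-221+2 = 12 bp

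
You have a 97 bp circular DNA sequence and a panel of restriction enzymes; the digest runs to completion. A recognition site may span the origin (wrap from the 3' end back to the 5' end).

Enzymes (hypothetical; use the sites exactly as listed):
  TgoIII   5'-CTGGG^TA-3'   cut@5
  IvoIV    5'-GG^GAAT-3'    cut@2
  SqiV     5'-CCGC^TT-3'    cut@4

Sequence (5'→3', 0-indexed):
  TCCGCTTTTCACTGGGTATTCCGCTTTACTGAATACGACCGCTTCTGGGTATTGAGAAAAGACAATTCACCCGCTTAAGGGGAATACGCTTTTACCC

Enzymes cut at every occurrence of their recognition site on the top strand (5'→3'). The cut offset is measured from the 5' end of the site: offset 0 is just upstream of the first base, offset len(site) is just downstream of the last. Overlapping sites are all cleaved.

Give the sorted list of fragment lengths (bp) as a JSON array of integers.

[7,7,8,11,18,21,25]

Scan for sites:
  TgoIII (CTGGGTA, off=5): starts [11, 44] → cuts [16, 49]
  IvoIV (GGGAAT, off=2): starts [79] → cuts [81]
  SqiV (CCGCTT, off=4): starts [1, 20, 38, 70] → cuts [5, 24, 42, 74]

All cut coordinates (distinct, sorted): [5, 16, 24, 42, 49, 74, 81]

Fragment lengths:
  5→16: 11 bp
  16→24: 8 bp
  24→42: 18 bp
  42→49: 7 bp
  49→74: 25 bp
  74→81: 7 bp
  81→5 (wrap): 97-81+5 = 21 bp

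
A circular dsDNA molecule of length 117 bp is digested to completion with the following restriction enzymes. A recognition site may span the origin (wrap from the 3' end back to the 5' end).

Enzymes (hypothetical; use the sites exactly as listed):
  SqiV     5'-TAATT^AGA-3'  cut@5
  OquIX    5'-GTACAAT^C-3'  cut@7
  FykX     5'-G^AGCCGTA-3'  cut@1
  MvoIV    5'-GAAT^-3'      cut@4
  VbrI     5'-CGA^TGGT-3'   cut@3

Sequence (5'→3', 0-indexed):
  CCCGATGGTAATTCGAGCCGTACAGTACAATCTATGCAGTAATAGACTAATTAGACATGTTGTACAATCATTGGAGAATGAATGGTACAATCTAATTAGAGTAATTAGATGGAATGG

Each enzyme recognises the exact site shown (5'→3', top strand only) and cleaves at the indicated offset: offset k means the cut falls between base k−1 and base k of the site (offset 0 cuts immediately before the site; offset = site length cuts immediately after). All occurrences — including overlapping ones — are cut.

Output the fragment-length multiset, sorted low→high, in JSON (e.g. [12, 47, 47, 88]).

[4,6,7,8,9,9,10,11,16,16,21]

Per-enzyme occurrences:
  SqiV (TAATTAGA, off=5): starts [47, 92, 101] → cuts [52, 97, 106]
  OquIX (GTACAATC, off=7): starts [24, 61, 84] → cuts [31, 68, 91]
  FykX (GAGCCGTA, off=1): starts [14] → cuts [15]
  MvoIV (GAAT, off=4): starts [75, 79, 111] → cuts [79, 83, 115]
  VbrI (CGATGGT, off=3): starts [2] → cuts [5]

Pooled cuts: [5, 15, 31, 52, 68, 79, 83, 91, 97, 106, 115]

Fragment lengths:
  5→15: 10 bp
  15→31: 16 bp
  31→52: 21 bp
  52→68: 16 bp
  68→79: 11 bp
  79→83: 4 bp
  83→91: 8 bp
  91→97: 6 bp
  97→106: 9 bp
  106→115: 9 bp
  115→5 (wrap): 117-115+5 = 7 bp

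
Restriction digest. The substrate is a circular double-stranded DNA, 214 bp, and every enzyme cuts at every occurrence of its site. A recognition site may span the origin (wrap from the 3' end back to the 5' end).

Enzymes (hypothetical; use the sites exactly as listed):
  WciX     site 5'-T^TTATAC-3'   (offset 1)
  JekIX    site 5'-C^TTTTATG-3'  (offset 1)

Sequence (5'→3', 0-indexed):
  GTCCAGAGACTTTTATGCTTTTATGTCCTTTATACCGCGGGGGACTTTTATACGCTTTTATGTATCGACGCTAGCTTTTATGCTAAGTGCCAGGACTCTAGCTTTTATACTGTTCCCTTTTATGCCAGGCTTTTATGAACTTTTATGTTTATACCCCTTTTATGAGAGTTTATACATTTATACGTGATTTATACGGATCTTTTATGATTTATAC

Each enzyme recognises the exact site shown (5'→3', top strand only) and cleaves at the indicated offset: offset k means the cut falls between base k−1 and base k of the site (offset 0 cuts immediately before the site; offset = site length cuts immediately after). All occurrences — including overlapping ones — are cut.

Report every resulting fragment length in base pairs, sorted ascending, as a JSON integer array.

[8,8,8,8,9,9,10,11,11,11,12,13,13,16,18,20,29]

Site scan:
  WciX (TTTATAC, off=1): starts [28, 46, 103, 147, 168, 176, 187, 207] → cuts [29, 47, 104, 148, 169, 177, 188, 208]
  JekIX (CTTTTATG, off=1): starts [9, 17, 54, 74, 116, 129, 139, 156, 198] → cuts [10, 18, 55, 75, 117, 130, 140, 157, 199]

Pooled cuts: [10, 18, 29, 47, 55, 75, 104, 117, 130, 140, 148, 157, 169, 177, 188, 199, 208]

Fragment lengths:
  10→18: 8 bp
  18→29: 11 bp
  29→47: 18 bp
  47→55: 8 bp
  55→75: 20 bp
  75→104: 29 bp
  104→117: 13 bp
  117→130: 13 bp
  130→140: 10 bp
  140→148: 8 bp
  148→157: 9 bp
  157→169: 12 bp
  169→177: 8 bp
  177→188: 11 bp
  188→199: 11 bp
  199→208: 9 bp
  208→10 (wrap): 214-208+10 = 16 bp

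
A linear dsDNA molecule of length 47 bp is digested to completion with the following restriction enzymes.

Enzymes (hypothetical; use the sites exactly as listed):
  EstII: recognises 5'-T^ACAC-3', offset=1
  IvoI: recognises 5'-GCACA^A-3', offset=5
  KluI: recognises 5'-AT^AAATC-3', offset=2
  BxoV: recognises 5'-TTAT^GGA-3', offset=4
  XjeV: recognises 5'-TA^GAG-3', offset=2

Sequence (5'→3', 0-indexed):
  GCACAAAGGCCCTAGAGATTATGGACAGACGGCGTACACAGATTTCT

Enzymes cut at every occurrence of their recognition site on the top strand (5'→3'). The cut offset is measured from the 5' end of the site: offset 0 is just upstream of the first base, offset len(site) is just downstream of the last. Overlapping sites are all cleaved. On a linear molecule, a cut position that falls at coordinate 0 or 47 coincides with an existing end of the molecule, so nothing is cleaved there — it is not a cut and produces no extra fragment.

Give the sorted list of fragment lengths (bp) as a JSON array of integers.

[5,8,9,12,13]

Scan for sites:
  EstII TACAC/1: at [34] ⇒ [35]
  IvoI GCACAA/5: at [0] ⇒ [5]
  KluI (ATAAATC, off=2): no sites
  BxoV TTATGGA/4: at [18] ⇒ [22]
  XjeV TAGAG/2: at [12] ⇒ [14]

Pooled cuts: [5, 14, 22, 35]

Fragment lengths:
  [0,5): 5 bp
  [5,14): 9 bp
  [14,22): 8 bp
  [22,35): 13 bp
  [35,47): 12 bp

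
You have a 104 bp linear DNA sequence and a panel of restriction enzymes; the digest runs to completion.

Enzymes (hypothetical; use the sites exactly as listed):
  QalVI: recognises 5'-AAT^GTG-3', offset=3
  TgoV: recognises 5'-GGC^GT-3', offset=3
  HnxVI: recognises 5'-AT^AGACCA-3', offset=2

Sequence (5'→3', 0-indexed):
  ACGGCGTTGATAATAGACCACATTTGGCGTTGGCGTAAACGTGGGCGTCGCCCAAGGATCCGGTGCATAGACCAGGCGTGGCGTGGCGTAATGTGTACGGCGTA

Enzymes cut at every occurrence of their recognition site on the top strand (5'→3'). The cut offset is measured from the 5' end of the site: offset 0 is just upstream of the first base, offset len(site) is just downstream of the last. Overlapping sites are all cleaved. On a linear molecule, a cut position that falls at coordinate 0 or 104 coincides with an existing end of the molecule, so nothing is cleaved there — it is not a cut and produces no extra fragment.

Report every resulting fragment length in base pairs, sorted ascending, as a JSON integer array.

Site scan:
  QalVI AATGTG/3: at [89] ⇒ [92]
  TgoV GGCGT/3: at [2, 25, 31, 43, 74, 79, 84, 98] ⇒ [5, 28, 34, 46, 77, 82, 87, 101]
  HnxVI ATAGACCA/2: at [12, 66] ⇒ [14, 68]

All cut coordinates (distinct, sorted): [5, 14, 28, 34, 46, 68, 77, 82, 87, 92, 101]

Fragments:
  [0,5): 5 bp
  [5,14): 9 bp
  [14,28): 14 bp
  [28,34): 6 bp
  [34,46): 12 bp
  [46,68): 22 bp
  [68,77): 9 bp
  [77,82): 5 bp
  [82,87): 5 bp
  [87,92): 5 bp
  [92,101): 9 bp
  [101,104): 3 bp

[3,5,5,5,5,6,9,9,9,12,14,22]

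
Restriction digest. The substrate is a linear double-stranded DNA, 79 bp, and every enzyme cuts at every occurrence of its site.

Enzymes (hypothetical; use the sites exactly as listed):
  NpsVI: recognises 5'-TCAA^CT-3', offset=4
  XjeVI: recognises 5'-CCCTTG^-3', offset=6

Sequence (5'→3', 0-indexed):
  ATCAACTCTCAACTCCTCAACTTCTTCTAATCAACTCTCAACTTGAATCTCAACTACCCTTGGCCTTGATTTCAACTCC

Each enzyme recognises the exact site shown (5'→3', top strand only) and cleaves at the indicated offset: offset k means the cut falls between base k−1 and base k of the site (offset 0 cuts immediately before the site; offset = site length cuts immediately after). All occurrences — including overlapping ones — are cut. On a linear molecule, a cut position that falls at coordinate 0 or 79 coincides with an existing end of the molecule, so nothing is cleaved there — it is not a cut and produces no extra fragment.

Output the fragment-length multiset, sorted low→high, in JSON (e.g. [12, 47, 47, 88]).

[4,5,7,7,8,9,12,13,14]

Per-enzyme occurrences:
  NpsVI TCAACT/4: at [1, 8, 16, 30, 37, 49, 71] ⇒ [5, 12, 20, 34, 41, 53, 75]
  XjeVI CCCTTG/6: at [56] ⇒ [62]

All cut coordinates (distinct, sorted): [5, 12, 20, 34, 41, 53, 62, 75]

Fragment lengths:
  [0,5): 5 bp
  [5,12): 7 bp
  [12,20): 8 bp
  [20,34): 14 bp
  [34,41): 7 bp
  [41,53): 12 bp
  [53,62): 9 bp
  [62,75): 13 bp
  [75,79): 4 bp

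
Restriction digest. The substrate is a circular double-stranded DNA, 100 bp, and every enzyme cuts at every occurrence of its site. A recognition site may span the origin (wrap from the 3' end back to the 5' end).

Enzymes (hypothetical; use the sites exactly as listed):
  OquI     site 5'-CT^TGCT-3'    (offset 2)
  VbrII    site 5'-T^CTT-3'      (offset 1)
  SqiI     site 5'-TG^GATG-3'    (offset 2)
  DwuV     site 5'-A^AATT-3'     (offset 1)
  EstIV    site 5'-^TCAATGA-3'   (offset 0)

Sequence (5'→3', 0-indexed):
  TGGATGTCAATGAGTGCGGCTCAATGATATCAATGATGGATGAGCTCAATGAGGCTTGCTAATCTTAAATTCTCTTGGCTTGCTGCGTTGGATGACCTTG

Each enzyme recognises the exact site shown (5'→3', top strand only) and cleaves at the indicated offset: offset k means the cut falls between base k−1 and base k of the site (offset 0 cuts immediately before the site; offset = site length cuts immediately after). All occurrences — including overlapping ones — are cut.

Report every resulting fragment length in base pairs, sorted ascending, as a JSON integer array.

Per-enzyme occurrences:
  OquI (CTTGCT, off=2): starts [54, 78] → cuts [56, 80]
  VbrII (TCTT, off=1): starts [62, 72] → cuts [63, 73]
  SqiI (TGGATG, off=2): starts [0, 36, 88] → cuts [2, 38, 90]
  DwuV (AAATT, off=1): starts [66] → cuts [67]
  EstIV (TCAATGA, off=0): starts [6, 20, 29, 45] → cuts [6, 20, 29, 45]

All cut coordinates (distinct, sorted): [2, 6, 20, 29, 38, 45, 56, 63, 67, 73, 80, 90]

Fragment lengths:
  2→6: 4 bp
  6→20: 14 bp
  20→29: 9 bp
  29→38: 9 bp
  38→45: 7 bp
  45→56: 11 bp
  56→63: 7 bp
  63→67: 4 bp
  67→73: 6 bp
  73→80: 7 bp
  80→90: 10 bp
  90→2 (wrap): 100-90+2 = 12 bp

[4,4,6,7,7,7,9,9,10,11,12,14]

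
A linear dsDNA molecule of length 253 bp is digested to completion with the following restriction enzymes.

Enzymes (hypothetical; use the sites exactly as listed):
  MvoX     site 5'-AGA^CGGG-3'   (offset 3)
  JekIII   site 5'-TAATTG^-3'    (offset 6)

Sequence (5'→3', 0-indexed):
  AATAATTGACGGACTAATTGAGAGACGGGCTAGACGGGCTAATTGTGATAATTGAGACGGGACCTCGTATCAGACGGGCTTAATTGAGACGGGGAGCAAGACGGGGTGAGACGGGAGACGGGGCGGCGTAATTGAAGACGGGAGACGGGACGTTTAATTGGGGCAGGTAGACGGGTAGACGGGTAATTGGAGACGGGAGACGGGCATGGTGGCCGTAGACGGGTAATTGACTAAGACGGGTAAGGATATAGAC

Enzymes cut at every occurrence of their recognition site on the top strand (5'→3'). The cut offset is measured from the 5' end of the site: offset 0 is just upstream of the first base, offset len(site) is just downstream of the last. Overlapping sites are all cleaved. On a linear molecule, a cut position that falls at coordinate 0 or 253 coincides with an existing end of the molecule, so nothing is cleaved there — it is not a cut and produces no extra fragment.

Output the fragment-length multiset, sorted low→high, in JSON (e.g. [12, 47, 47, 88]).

[3,3,4,4,5,7,7,7,7,8,8,9,9,10,10,10,11,11,12,12,12,15,16,17,17,19]

Scan for sites:
  MvoX AGACGGG/3: at [22, 31, 54, 71, 86, 98, 108, 115, 135, 142, 168, 176, 190, 197, 216, 233] ⇒ [25, 34, 57, 74, 89, 101, 111, 118, 138, 145, 171, 179, 193, 200, 219, 236]
  JekIII TAATTG/6: at [2, 14, 39, 48, 80, 128, 154, 183, 223] ⇒ [8, 20, 45, 54, 86, 134, 160, 189, 229]

Pooled cuts: [8, 20, 25, 34, 45, 54, 57, 74, 86, 89, 101, 111, 118, 134, 138, 145, 160, 171, 179, 189, 193, 200, 219, 229, 236]

Fragment lengths:
  [0,8): 8 bp
  [8,20): 12 bp
  [20,25): 5 bp
  [25,34): 9 bp
  [34,45): 11 bp
  [45,54): 9 bp
  [54,57): 3 bp
  [57,74): 17 bp
  [74,86): 12 bp
  [86,89): 3 bp
  [89,101): 12 bp
  [101,111): 10 bp
  [111,118): 7 bp
  [118,134): 16 bp
  [134,138): 4 bp
  [138,145): 7 bp
  [145,160): 15 bp
  [160,171): 11 bp
  [171,179): 8 bp
  [179,189): 10 bp
  [189,193): 4 bp
  [193,200): 7 bp
  [200,219): 19 bp
  [219,229): 10 bp
  [229,236): 7 bp
  [236,253): 17 bp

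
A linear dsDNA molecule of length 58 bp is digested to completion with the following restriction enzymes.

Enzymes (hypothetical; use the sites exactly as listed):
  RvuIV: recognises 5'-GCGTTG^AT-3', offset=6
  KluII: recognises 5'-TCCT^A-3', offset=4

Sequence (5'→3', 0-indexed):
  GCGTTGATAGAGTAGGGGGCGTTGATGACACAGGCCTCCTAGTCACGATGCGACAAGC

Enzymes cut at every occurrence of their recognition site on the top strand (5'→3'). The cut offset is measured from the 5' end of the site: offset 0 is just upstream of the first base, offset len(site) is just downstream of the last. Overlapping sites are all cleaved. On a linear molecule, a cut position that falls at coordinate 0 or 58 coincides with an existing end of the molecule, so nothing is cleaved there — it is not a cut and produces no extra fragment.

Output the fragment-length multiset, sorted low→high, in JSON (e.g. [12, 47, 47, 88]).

Scan for sites:
  RvuIV (GCGTTGAT, off=6): starts [0, 18] → cuts [6, 24]
  KluII (TCCTA, off=4): starts [36] → cuts [40]

Pooled cuts: [6, 24, 40]

Fragment lengths:
  [0,6): 6 bp
  [6,24): 18 bp
  [24,40): 16 bp
  [40,58): 18 bp

[6,16,18,18]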